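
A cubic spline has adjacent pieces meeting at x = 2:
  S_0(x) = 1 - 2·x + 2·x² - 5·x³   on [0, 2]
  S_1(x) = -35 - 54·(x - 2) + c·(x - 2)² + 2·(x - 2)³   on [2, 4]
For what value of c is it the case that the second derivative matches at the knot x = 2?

-28

S_0''(x) = 4 - 30·x, so S_0''(2) = -56. On the right, S_1''(2) = 2c, so c = -28.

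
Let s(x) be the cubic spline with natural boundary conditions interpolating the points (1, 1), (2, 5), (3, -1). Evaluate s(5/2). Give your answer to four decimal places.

2.9375

With M_i denoting the second derivative at x_i, h_i = 1, 1, and Δ_i = (y_(i+1) − y_i)/h_i = 4, -6:
  1·M_0 + 4·M_1 + 1·M_2 = 6(Δ_1 - Δ_0) = -60
Natural end conditions: M_0 = M_2 = 0.
Solving the tridiagonal system: M_0 = 0, M_1 = -15, M_2 = 0.
On [2, 3], s(x) = 5 - 1·(x - 2) - 15/2·(x - 2)² + 5/2·(x - 2)³.
With (x - 2) = 1/2: s(5/2) = 47/16.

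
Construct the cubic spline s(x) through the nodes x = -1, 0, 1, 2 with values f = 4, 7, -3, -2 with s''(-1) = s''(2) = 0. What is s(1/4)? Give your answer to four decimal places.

Write m_i for s''(x_i). With h_i = 1, 1, 1 and divided differences Δ_i = 3, -10, 1, the continuity of s' gives the tridiagonal system
  1·m_0 + 4·m_1 + 1·m_2 = 6(Δ_1 - Δ_0) = -78
  1·m_1 + 4·m_2 + 1·m_3 = 6(Δ_2 - Δ_1) = 66
Natural end conditions: m_0 = m_3 = 0.
Hence m_0 = 0, m_1 = -126/5, m_2 = 114/5, m_3 = 0.
On [0, 1], s(x) = 7 - 27/5·x - 63/5·x² + 8·x³.
With x = 1/4: s(1/4) = 399/80.

4.9875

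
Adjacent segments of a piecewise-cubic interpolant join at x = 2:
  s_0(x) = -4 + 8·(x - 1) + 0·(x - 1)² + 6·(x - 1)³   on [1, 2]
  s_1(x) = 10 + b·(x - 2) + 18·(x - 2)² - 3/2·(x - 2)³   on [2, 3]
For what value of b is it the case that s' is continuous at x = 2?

s_0'(x) = 8 + 0·(x - 1) + 18·(x - 1)², so s_0'(2) = 26. On the right, s_1'(2) = b, so b = 26.

26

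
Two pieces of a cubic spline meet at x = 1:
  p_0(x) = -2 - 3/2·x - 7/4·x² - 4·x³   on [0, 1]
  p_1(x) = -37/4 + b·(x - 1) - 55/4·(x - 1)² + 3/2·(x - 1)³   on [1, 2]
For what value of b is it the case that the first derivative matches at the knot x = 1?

p_0'(x) = -3/2 - 7/2·x - 12·x², so p_0'(1) = -17. On the right, p_1'(1) = b, so b = -17.

-17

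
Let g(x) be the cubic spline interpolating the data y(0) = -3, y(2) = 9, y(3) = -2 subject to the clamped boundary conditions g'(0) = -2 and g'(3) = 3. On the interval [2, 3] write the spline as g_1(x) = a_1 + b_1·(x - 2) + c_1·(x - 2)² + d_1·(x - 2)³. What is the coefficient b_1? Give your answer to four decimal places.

Write M_i for g''(x_i). With h_i = 2, 1 and divided differences Δ_i = 6, -11, the continuity of g' gives the tridiagonal system
  2·M_0 + 6·M_1 + 1·M_2 = 6(Δ_1 - Δ_0) = -102
Clamped end conditions give two more equations: 2h_0·M_0 + h_0·M_1 = 6(Δ_0 - g'(0)) = 48 and h_1·M_1 + 2h_1·M_2 = 6(g'(3) - Δ_1) = 84.
Solving the tridiagonal system: M_0 = 92/3, M_1 = -112/3, M_2 = 182/3.
On [2, 3], with g_1(x) = a_1 + b_1·(x - 2) + c_1·(x - 2)² + d_1·(x - 2)³: c_1 = M_1/2 = -56/3, d_1 = (M_2 - M_1)/(6h_1) = 49/3, b_1 = Δ_1 - h_1(2M_1 + M_2)/6 = -26/3.

-8.6667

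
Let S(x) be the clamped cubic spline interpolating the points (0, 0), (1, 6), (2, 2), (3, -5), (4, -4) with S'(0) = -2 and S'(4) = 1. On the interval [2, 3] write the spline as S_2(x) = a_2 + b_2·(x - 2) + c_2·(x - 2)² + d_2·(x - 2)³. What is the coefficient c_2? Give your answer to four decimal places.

-1.1250

Put M_i = S'' at the i-th knot. Here h = (1, 1, 1, 1) and Δ = (6, -4, -7, 1), so the interior equations h_(i-1)·M_(i-1) + 2(h_(i-1)+h_i)·M_i + h_i·M_(i+1) = 6(Δ_i − Δ_(i-1)) read
  1·M_0 + 4·M_1 + 1·M_2 = 6(Δ_1 - Δ_0) = -60
  1·M_1 + 4·M_2 + 1·M_3 = 6(Δ_2 - Δ_1) = -18
  1·M_2 + 4·M_3 + 1·M_4 = 6(Δ_3 - Δ_2) = 48
Clamped end conditions give two more equations: 2h_0·M_0 + h_0·M_1 = 6(Δ_0 - S'(0)) = 48 and h_3·M_3 + 2h_3·M_4 = 6(S'(4) - Δ_3) = 0.
Hence M_0 = 999/28, M_1 = -327/14, M_2 = -9/4, M_3 = 201/14, M_4 = -201/28.
On [2, 3], with S_2(x) = a_2 + b_2·(x - 2) + c_2·(x - 2)² + d_2·(x - 2)³: c_2 = M_2/2 = -9/8, d_2 = (M_3 - M_2)/(6h_2) = 155/56, b_2 = Δ_2 - h_2(2M_2 + M_3)/6 = -121/14.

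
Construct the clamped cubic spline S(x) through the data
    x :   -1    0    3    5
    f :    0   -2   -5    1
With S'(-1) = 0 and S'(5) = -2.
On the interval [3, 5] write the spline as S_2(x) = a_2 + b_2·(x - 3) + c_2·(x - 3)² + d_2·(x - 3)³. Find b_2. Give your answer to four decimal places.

3.3077

With M_i denoting the second derivative at x_i, h_i = 1, 3, 2, and Δ_i = (y_(i+1) − y_i)/h_i = -2, -1, 3:
  1·M_0 + 8·M_1 + 3·M_2 = 6(Δ_1 - Δ_0) = 6
  3·M_1 + 10·M_2 + 2·M_3 = 6(Δ_2 - Δ_1) = 24
Clamped end conditions give two more equations: 2h_0·M_0 + h_0·M_1 = 6(Δ_0 - S'(-1)) = -12 and h_2·M_2 + 2h_2·M_3 = 6(S'(5) - Δ_2) = -30.
Solving the tridiagonal system: M_0 = -77/13, M_1 = -2/13, M_2 = 57/13, M_3 = -126/13.
On [3, 5], with S_2(x) = a_2 + b_2·(x - 3) + c_2·(x - 3)² + d_2·(x - 3)³: c_2 = M_2/2 = 57/26, d_2 = (M_3 - M_2)/(6h_2) = -61/52, b_2 = Δ_2 - h_2(2M_2 + M_3)/6 = 43/13.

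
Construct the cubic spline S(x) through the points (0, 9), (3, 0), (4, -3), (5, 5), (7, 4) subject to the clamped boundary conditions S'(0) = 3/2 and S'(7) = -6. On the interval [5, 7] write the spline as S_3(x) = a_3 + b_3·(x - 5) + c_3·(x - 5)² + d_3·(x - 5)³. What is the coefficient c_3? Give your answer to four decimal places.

Put M_i = S'' at the i-th knot. Here h = (3, 1, 1, 2) and Δ = (-3, -3, 8, -1/2), so the interior equations h_(i-1)·M_(i-1) + 2(h_(i-1)+h_i)·M_i + h_i·M_(i+1) = 6(Δ_i − Δ_(i-1)) read
  3·M_0 + 8·M_1 + 1·M_2 = 6(Δ_1 - Δ_0) = 0
  1·M_1 + 4·M_2 + 1·M_3 = 6(Δ_2 - Δ_1) = 66
  1·M_2 + 6·M_3 + 2·M_4 = 6(Δ_3 - Δ_2) = -51
Clamped end conditions give two more equations: 2h_0·M_0 + h_0·M_1 = 6(Δ_0 - S'(0)) = -27 and h_3·M_3 + 2h_3·M_4 = 6(S'(7) - Δ_3) = -33.
Solving: M_0 = -639/158, M_1 = -72/79, M_2 = 3069/158, M_3 = -852/79, M_4 = -903/316.
On [5, 7], with S_3(x) = a_3 + b_3·(x - 5) + c_3·(x - 5)² + d_3·(x - 5)³: c_3 = M_3/2 = -426/79, d_3 = (M_4 - M_3)/(6h_3) = 835/1264, b_3 = Δ_3 - h_3(2M_3 + M_4)/6 = 2415/316.

-5.3924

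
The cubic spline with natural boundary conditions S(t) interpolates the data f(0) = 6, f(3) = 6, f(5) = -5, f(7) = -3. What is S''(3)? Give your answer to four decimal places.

Write m_i for S''(x_i). With h_i = 3, 2, 2 and divided differences Δ_i = 0, -11/2, 1, the continuity of S' gives the tridiagonal system
  3·m_0 + 10·m_1 + 2·m_2 = 6(Δ_1 - Δ_0) = -33
  2·m_1 + 8·m_2 + 2·m_3 = 6(Δ_2 - Δ_1) = 39
Natural end conditions: m_0 = m_3 = 0.
Solving the tridiagonal system: m_0 = 0, m_1 = -9/2, m_2 = 6, m_3 = 0.

-4.5000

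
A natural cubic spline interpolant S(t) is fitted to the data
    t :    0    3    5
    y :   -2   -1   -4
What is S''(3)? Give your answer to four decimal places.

With M_i denoting the second derivative at x_i, h_i = 3, 2, and Δ_i = (y_(i+1) − y_i)/h_i = 1/3, -3/2:
  3·M_0 + 10·M_1 + 2·M_2 = 6(Δ_1 - Δ_0) = -11
Natural end conditions: M_0 = M_2 = 0.
Solving the tridiagonal system: M_0 = 0, M_1 = -11/10, M_2 = 0.

-1.1000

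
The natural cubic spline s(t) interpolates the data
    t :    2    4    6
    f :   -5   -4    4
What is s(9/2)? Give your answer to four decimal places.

-2.5742

With σ_i denoting the second derivative at x_i, h_i = 2, 2, and Δ_i = (y_(i+1) − y_i)/h_i = 1/2, 4:
  2·σ_0 + 8·σ_1 + 2·σ_2 = 6(Δ_1 - Δ_0) = 21
Natural end conditions: σ_0 = σ_2 = 0.
Hence σ_0 = 0, σ_1 = 21/8, σ_2 = 0.
On [4, 6], s(t) = -4 + 9/4·(t - 4) + 21/16·(t - 4)² - 7/32·(t - 4)³.
With (t - 4) = 1/2: s(9/2) = -659/256.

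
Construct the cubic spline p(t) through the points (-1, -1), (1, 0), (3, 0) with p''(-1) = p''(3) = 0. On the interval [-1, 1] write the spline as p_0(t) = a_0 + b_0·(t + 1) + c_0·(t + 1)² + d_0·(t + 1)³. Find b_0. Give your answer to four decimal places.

0.6250

With M_i denoting the second derivative at x_i, h_i = 2, 2, and Δ_i = (y_(i+1) − y_i)/h_i = 1/2, 0:
  2·M_0 + 8·M_1 + 2·M_2 = 6(Δ_1 - Δ_0) = -3
Natural end conditions: M_0 = M_2 = 0.
Solving the tridiagonal system: M_0 = 0, M_1 = -3/8, M_2 = 0.
On [-1, 1], with p_0(t) = a_0 + b_0·(t + 1) + c_0·(t + 1)² + d_0·(t + 1)³: c_0 = M_0/2 = 0, d_0 = (M_1 - M_0)/(6h_0) = -1/32, b_0 = Δ_0 - h_0(2M_0 + M_1)/6 = 5/8.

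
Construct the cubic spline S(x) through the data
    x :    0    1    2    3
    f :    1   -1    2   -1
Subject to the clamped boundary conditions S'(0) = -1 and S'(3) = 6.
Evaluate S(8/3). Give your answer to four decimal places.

-1.2494

With M_i denoting the second derivative at x_i, h_i = 1, 1, 1, and Δ_i = (y_(i+1) − y_i)/h_i = -2, 3, -3:
  1·M_0 + 4·M_1 + 1·M_2 = 6(Δ_1 - Δ_0) = 30
  1·M_1 + 4·M_2 + 1·M_3 = 6(Δ_2 - Δ_1) = -36
Clamped end conditions give two more equations: 2h_0·M_0 + h_0·M_1 = 6(Δ_0 - S'(0)) = -6 and h_2·M_2 + 2h_2·M_3 = 6(S'(3) - Δ_2) = 54.
Solving the tridiagonal system: M_0 = -164/15, M_1 = 238/15, M_2 = -338/15, M_3 = 574/15.
On [2, 3], S(x) = 2 - 28/15·(x - 2) - 169/15·(x - 2)² + 152/15·(x - 2)³.
With (x - 2) = 2/3: S(8/3) = -506/405.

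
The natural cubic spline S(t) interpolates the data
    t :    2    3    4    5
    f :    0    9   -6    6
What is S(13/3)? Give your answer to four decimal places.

Let σ_i = S''(x_i). Step sizes h_i = 1, 1, 1; slopes of the chords Δ_i = (y_(i+1) - y_i)/h_i = 9, -15, 12.
  1·σ_0 + 4·σ_1 + 1·σ_2 = 6(Δ_1 - Δ_0) = -144
  1·σ_1 + 4·σ_2 + 1·σ_3 = 6(Δ_2 - Δ_1) = 162
Natural end conditions: σ_0 = σ_3 = 0.
Solving the tridiagonal system: σ_0 = 0, σ_1 = -246/5, σ_2 = 264/5, σ_3 = 0.
On [4, 5], S(t) = -6 - 28/5·(t - 4) + 132/5·(t - 4)² - 44/5·(t - 4)³.
With (t - 4) = 1/3: S(13/3) = -142/27.

-5.2593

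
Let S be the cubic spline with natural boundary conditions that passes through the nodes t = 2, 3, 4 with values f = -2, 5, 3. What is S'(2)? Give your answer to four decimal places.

Put M_i = S'' at the i-th knot. Here h = (1, 1) and Δ = (7, -2), so the interior equations h_(i-1)·M_(i-1) + 2(h_(i-1)+h_i)·M_i + h_i·M_(i+1) = 6(Δ_i − Δ_(i-1)) read
  1·M_0 + 4·M_1 + 1·M_2 = 6(Δ_1 - Δ_0) = -54
Natural end conditions: M_0 = M_2 = 0.
Forward elimination and back-substitution give M_0 = 0, M_1 = -27/2, M_2 = 0.
On [2, 3], S'(t) = b_0 + 2c_0·(t - 2) + 3d_0·(t - 2)² with b_0 = Δ_0 - h_0(2M_0 + M_1)/6 = 37/4, c_0 = M_0/2 = 0, d_0 = (M_1 - M_0)/(6h_0) = -9/4. So S'(2) = 37/4.

9.2500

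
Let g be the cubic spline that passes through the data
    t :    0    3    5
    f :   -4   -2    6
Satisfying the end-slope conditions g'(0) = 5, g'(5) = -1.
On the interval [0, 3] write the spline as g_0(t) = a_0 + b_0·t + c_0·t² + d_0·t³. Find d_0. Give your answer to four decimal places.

Let M_i = g''(x_i). Step sizes h_i = 3, 2; slopes of the chords Δ_i = (y_(i+1) - y_i)/h_i = 2/3, 4.
  3·M_0 + 10·M_1 + 2·M_2 = 6(Δ_1 - Δ_0) = 20
Clamped end conditions give two more equations: 2h_0·M_0 + h_0·M_1 = 6(Δ_0 - g'(0)) = -26 and h_1·M_1 + 2h_1·M_2 = 6(g'(5) - Δ_1) = -30.
Hence M_0 = -113/15, M_1 = 32/5, M_2 = -107/10.
On [0, 3], with g_0(t) = a_0 + b_0·t + c_0·t² + d_0·t³: c_0 = M_0/2 = -113/30, d_0 = (M_1 - M_0)/(6h_0) = 209/270, b_0 = Δ_0 - h_0(2M_0 + M_1)/6 = 5.

0.7741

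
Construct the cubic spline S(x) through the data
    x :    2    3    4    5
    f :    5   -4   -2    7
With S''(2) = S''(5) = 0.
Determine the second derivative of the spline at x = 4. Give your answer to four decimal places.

6.8000

Let M_i = S''(x_i). Step sizes h_i = 1, 1, 1; slopes of the chords Δ_i = (y_(i+1) - y_i)/h_i = -9, 2, 9.
  1·M_0 + 4·M_1 + 1·M_2 = 6(Δ_1 - Δ_0) = 66
  1·M_1 + 4·M_2 + 1·M_3 = 6(Δ_2 - Δ_1) = 42
Natural end conditions: M_0 = M_3 = 0.
Forward elimination and back-substitution give M_0 = 0, M_1 = 74/5, M_2 = 34/5, M_3 = 0.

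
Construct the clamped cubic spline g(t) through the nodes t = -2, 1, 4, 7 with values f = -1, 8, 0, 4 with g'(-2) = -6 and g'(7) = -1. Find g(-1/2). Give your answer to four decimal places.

0.4750

Put m_i = g'' at the i-th knot. Here h = (3, 3, 3) and Δ = (3, -8/3, 4/3), so the interior equations h_(i-1)·m_(i-1) + 2(h_(i-1)+h_i)·m_i + h_i·m_(i+1) = 6(Δ_i − Δ_(i-1)) read
  3·m_0 + 12·m_1 + 3·m_2 = 6(Δ_1 - Δ_0) = -34
  3·m_1 + 12·m_2 + 3·m_3 = 6(Δ_2 - Δ_1) = 24
Clamped end conditions give two more equations: 2h_0·m_0 + h_0·m_1 = 6(Δ_0 - g'(-2)) = 54 and h_2·m_2 + 2h_2·m_3 = 6(g'(7) - Δ_2) = -14.
Hence m_0 = 568/45, m_1 = -326/45, m_2 = 226/45, m_3 = -218/45.
On [-2, 1], g(t) = -1 - 6·(t + 2) + 284/45·(t + 2)² - 149/135·(t + 2)³.
With (t + 2) = 3/2: g(-1/2) = 19/40.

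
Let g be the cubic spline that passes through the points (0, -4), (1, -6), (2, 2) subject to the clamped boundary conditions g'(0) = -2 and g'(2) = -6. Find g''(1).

34

Put m_i = g'' at the i-th knot. Here h = (1, 1) and Δ = (-2, 8), so the interior equations h_(i-1)·m_(i-1) + 2(h_(i-1)+h_i)·m_i + h_i·m_(i+1) = 6(Δ_i − Δ_(i-1)) read
  1·m_0 + 4·m_1 + 1·m_2 = 6(Δ_1 - Δ_0) = 60
Clamped end conditions give two more equations: 2h_0·m_0 + h_0·m_1 = 6(Δ_0 - g'(0)) = 0 and h_1·m_1 + 2h_1·m_2 = 6(g'(2) - Δ_1) = -84.
Solving: m_0 = -17, m_1 = 34, m_2 = -59.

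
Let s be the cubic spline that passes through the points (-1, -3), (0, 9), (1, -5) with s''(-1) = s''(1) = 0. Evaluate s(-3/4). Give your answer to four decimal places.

Write m_i for s''(x_i). With h_i = 1, 1 and divided differences Δ_i = 12, -14, the continuity of s' gives the tridiagonal system
  1·m_0 + 4·m_1 + 1·m_2 = 6(Δ_1 - Δ_0) = -156
Natural end conditions: m_0 = m_2 = 0.
Forward elimination and back-substitution give m_0 = 0, m_1 = -39, m_2 = 0.
On [-1, 0], s(x) = -3 + 37/2·(x + 1) + 0·(x + 1)² - 13/2·(x + 1)³.
With (x + 1) = 1/4: s(-3/4) = 195/128.

1.5234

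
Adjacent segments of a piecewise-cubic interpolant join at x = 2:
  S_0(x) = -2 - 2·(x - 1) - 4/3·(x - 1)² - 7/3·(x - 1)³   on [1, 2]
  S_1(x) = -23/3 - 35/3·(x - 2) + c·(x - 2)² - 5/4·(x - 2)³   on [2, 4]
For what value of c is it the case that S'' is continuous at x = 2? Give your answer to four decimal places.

-8.3333

S_0''(x) = -8/3 - 14·(x - 1), so S_0''(2) = -50/3. On the right, S_1''(2) = 2c, so c = -25/3.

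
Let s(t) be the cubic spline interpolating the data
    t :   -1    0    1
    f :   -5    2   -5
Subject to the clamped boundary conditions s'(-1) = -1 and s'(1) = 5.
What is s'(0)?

With M_i denoting the second derivative at x_i, h_i = 1, 1, and Δ_i = (y_(i+1) − y_i)/h_i = 7, -7:
  1·M_0 + 4·M_1 + 1·M_2 = 6(Δ_1 - Δ_0) = -84
Clamped end conditions give two more equations: 2h_0·M_0 + h_0·M_1 = 6(Δ_0 - s'(-1)) = 48 and h_1·M_1 + 2h_1·M_2 = 6(s'(1) - Δ_1) = 72.
Hence M_0 = 48, M_1 = -48, M_2 = 60.
On [0, 1], s'(t) = b_1 + 2c_1·t + 3d_1·t² with b_1 = Δ_1 - h_1(2M_1 + M_2)/6 = -1, c_1 = M_1/2 = -24, d_1 = (M_2 - M_1)/(6h_1) = 18. So s'(0) = -1.

-1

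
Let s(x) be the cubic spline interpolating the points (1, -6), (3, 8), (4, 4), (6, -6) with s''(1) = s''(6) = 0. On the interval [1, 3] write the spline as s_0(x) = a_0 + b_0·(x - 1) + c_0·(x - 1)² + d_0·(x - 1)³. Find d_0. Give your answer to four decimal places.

Let M_i = s''(x_i). Step sizes h_i = 2, 1, 2; slopes of the chords Δ_i = (y_(i+1) - y_i)/h_i = 7, -4, -5.
  2·M_0 + 6·M_1 + 1·M_2 = 6(Δ_1 - Δ_0) = -66
  1·M_1 + 6·M_2 + 2·M_3 = 6(Δ_2 - Δ_1) = -6
Natural end conditions: M_0 = M_3 = 0.
Hence M_0 = 0, M_1 = -78/7, M_2 = 6/7, M_3 = 0.
On [1, 3], with s_0(x) = a_0 + b_0·(x - 1) + c_0·(x - 1)² + d_0·(x - 1)³: c_0 = M_0/2 = 0, d_0 = (M_1 - M_0)/(6h_0) = -13/14, b_0 = Δ_0 - h_0(2M_0 + M_1)/6 = 75/7.

-0.9286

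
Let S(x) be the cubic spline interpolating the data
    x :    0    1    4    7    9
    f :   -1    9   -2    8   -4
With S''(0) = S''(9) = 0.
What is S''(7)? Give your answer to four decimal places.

-8.2932

Let σ_i = S''(x_i). Step sizes h_i = 1, 3, 3, 2; slopes of the chords Δ_i = (y_(i+1) - y_i)/h_i = 10, -11/3, 10/3, -6.
  1·σ_0 + 8·σ_1 + 3·σ_2 = 6(Δ_1 - Δ_0) = -82
  3·σ_1 + 12·σ_2 + 3·σ_3 = 6(Δ_2 - Δ_1) = 42
  3·σ_2 + 10·σ_3 + 2·σ_4 = 6(Δ_3 - Δ_2) = -56
Natural end conditions: σ_0 = σ_4 = 0.
Forward elimination and back-substitution give σ_0 = 0, σ_1 = -1811/133, σ_2 = 1194/133, σ_3 = -1103/133, σ_4 = 0.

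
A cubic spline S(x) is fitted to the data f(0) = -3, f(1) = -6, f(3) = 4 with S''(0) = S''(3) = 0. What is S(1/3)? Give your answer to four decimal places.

Write σ_i for S''(x_i). With h_i = 1, 2 and divided differences Δ_i = -3, 5, the continuity of S' gives the tridiagonal system
  1·σ_0 + 6·σ_1 + 2·σ_2 = 6(Δ_1 - Δ_0) = 48
Natural end conditions: σ_0 = σ_2 = 0.
Solving the tridiagonal system: σ_0 = 0, σ_1 = 8, σ_2 = 0.
On [0, 1], S(x) = -3 - 13/3·x + 0·x² + 4/3·x³.
With x = 1/3: S(1/3) = -356/81.

-4.3951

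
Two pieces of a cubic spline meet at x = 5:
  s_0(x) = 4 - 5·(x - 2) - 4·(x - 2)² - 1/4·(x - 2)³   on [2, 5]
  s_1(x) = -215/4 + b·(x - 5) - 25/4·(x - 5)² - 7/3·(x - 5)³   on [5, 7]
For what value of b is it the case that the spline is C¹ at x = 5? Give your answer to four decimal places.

-35.7500

s_0'(x) = -5 - 8·(x - 2) - 3/4·(x - 2)², so s_0'(5) = -143/4. On the right, s_1'(5) = b, so b = -143/4.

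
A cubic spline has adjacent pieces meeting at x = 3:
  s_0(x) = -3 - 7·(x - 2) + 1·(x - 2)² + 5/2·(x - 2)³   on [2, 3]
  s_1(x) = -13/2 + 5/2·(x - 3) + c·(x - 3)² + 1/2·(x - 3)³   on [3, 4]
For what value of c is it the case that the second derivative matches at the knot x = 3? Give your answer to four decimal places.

s_0''(x) = 2 + 15·(x - 2), so s_0''(3) = 17. On the right, s_1''(3) = 2c, so c = 17/2.

8.5000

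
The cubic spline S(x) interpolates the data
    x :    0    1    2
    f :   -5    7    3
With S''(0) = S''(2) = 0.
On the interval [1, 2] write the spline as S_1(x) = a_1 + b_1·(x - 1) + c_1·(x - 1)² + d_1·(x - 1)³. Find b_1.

4

With M_i denoting the second derivative at x_i, h_i = 1, 1, and Δ_i = (y_(i+1) − y_i)/h_i = 12, -4:
  1·M_0 + 4·M_1 + 1·M_2 = 6(Δ_1 - Δ_0) = -96
Natural end conditions: M_0 = M_2 = 0.
Solving the tridiagonal system: M_0 = 0, M_1 = -24, M_2 = 0.
On [1, 2], with S_1(x) = a_1 + b_1·(x - 1) + c_1·(x - 1)² + d_1·(x - 1)³: c_1 = M_1/2 = -12, d_1 = (M_2 - M_1)/(6h_1) = 4, b_1 = Δ_1 - h_1(2M_1 + M_2)/6 = 4.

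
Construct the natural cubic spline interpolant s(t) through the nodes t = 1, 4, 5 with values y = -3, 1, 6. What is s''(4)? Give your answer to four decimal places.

2.7500

With m_i denoting the second derivative at x_i, h_i = 3, 1, and Δ_i = (y_(i+1) − y_i)/h_i = 4/3, 5:
  3·m_0 + 8·m_1 + 1·m_2 = 6(Δ_1 - Δ_0) = 22
Natural end conditions: m_0 = m_2 = 0.
Forward elimination and back-substitution give m_0 = 0, m_1 = 11/4, m_2 = 0.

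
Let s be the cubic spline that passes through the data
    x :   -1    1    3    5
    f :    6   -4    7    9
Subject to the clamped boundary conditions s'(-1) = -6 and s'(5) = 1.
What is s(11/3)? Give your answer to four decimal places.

8.6840

Let m_i = s''(x_i). Step sizes h_i = 2, 2, 2; slopes of the chords Δ_i = (y_(i+1) - y_i)/h_i = -5, 11/2, 1.
  2·m_0 + 8·m_1 + 2·m_2 = 6(Δ_1 - Δ_0) = 63
  2·m_1 + 8·m_2 + 2·m_3 = 6(Δ_2 - Δ_1) = -27
Clamped end conditions give two more equations: 2h_0·m_0 + h_0·m_1 = 6(Δ_0 - s'(-1)) = 6 and h_2·m_2 + 2h_2·m_3 = 6(s'(5) - Δ_2) = 0.
Forward elimination and back-substitution give m_0 = -113/30, m_1 = 158/15, m_2 = -103/15, m_3 = 103/30.
On [3, 5], s(x) = 7 + 133/30·(x - 3) - 103/30·(x - 3)² + 103/120·(x - 3)³.
With (x - 3) = 2/3: s(11/3) = 3517/405.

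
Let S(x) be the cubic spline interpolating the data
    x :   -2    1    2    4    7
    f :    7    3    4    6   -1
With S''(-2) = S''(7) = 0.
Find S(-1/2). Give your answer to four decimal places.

4.0445

Let σ_i = S''(x_i). Step sizes h_i = 3, 1, 2, 3; slopes of the chords Δ_i = (y_(i+1) - y_i)/h_i = -4/3, 1, 1, -7/3.
  3·σ_0 + 8·σ_1 + 1·σ_2 = 6(Δ_1 - Δ_0) = 14
  1·σ_1 + 6·σ_2 + 2·σ_3 = 6(Δ_2 - Δ_1) = 0
  2·σ_2 + 10·σ_3 + 3·σ_4 = 6(Δ_3 - Δ_2) = -20
Natural end conditions: σ_0 = σ_4 = 0.
Hence σ_0 = 0, σ_1 = 124/73, σ_2 = 30/73, σ_3 = -152/73, σ_4 = 0.
On [-2, 1], S(x) = 7 - 478/219·(x + 2) + 0·(x + 2)² + 62/657·(x + 2)³.
With (x + 2) = 3/2: S(-1/2) = 1181/292.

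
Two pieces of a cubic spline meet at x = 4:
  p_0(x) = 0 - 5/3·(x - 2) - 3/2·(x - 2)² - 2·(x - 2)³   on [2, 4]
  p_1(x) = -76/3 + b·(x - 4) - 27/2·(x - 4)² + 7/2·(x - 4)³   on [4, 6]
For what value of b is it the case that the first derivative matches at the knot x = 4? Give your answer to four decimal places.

p_0'(x) = -5/3 - 3·(x - 2) - 6·(x - 2)², so p_0'(4) = -95/3. On the right, p_1'(4) = b, so b = -95/3.

-31.6667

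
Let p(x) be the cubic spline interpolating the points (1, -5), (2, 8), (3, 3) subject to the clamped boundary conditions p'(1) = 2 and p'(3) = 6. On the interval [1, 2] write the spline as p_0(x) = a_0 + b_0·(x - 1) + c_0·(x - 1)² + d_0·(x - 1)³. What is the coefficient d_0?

With M_i denoting the second derivative at x_i, h_i = 1, 1, and Δ_i = (y_(i+1) − y_i)/h_i = 13, -5:
  1·M_0 + 4·M_1 + 1·M_2 = 6(Δ_1 - Δ_0) = -108
Clamped end conditions give two more equations: 2h_0·M_0 + h_0·M_1 = 6(Δ_0 - p'(1)) = 66 and h_1·M_1 + 2h_1·M_2 = 6(p'(3) - Δ_1) = 66.
Forward elimination and back-substitution give M_0 = 62, M_1 = -58, M_2 = 62.
On [1, 2], with p_0(x) = a_0 + b_0·(x - 1) + c_0·(x - 1)² + d_0·(x - 1)³: c_0 = M_0/2 = 31, d_0 = (M_1 - M_0)/(6h_0) = -20, b_0 = Δ_0 - h_0(2M_0 + M_1)/6 = 2.

-20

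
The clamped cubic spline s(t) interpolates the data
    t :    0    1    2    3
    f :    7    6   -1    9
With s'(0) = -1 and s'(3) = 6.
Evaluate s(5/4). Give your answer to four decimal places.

3.9063

Write m_i for s''(x_i). With h_i = 1, 1, 1 and divided differences Δ_i = -1, -7, 10, the continuity of s' gives the tridiagonal system
  1·m_0 + 4·m_1 + 1·m_2 = 6(Δ_1 - Δ_0) = -36
  1·m_1 + 4·m_2 + 1·m_3 = 6(Δ_2 - Δ_1) = 102
Clamped end conditions give two more equations: 2h_0·m_0 + h_0·m_1 = 6(Δ_0 - s'(0)) = 0 and h_2·m_2 + 2h_2·m_3 = 6(s'(3) - Δ_2) = -24.
Forward elimination and back-substitution give m_0 = 32/3, m_1 = -64/3, m_2 = 116/3, m_3 = -94/3.
On [1, 2], s(t) = 6 - 19/3·(t - 1) - 32/3·(t - 1)² + 10·(t - 1)³.
With (t - 1) = 1/4: s(5/4) = 125/32.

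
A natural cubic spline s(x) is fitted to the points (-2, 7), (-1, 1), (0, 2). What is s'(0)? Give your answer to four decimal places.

With M_i denoting the second derivative at x_i, h_i = 1, 1, and Δ_i = (y_(i+1) − y_i)/h_i = -6, 1:
  1·M_0 + 4·M_1 + 1·M_2 = 6(Δ_1 - Δ_0) = 42
Natural end conditions: M_0 = M_2 = 0.
Solving: M_0 = 0, M_1 = 21/2, M_2 = 0.
On [-1, 0], s'(x) = b_1 + 2c_1·(x + 1) + 3d_1·(x + 1)² with b_1 = Δ_1 - h_1(2M_1 + M_2)/6 = -5/2, c_1 = M_1/2 = 21/4, d_1 = (M_2 - M_1)/(6h_1) = -7/4. So s'(0) = 11/4.

2.7500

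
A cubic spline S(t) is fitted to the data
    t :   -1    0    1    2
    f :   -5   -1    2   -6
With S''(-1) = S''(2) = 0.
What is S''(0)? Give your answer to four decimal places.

Put m_i = S'' at the i-th knot. Here h = (1, 1, 1) and Δ = (4, 3, -8), so the interior equations h_(i-1)·m_(i-1) + 2(h_(i-1)+h_i)·m_i + h_i·m_(i+1) = 6(Δ_i − Δ_(i-1)) read
  1·m_0 + 4·m_1 + 1·m_2 = 6(Δ_1 - Δ_0) = -6
  1·m_1 + 4·m_2 + 1·m_3 = 6(Δ_2 - Δ_1) = -66
Natural end conditions: m_0 = m_3 = 0.
Solving the tridiagonal system: m_0 = 0, m_1 = 14/5, m_2 = -86/5, m_3 = 0.

2.8000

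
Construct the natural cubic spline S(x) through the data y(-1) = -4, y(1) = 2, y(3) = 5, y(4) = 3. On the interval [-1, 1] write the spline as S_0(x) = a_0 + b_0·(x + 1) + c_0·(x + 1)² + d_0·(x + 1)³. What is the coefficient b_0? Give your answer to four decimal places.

3.0909

Write m_i for S''(x_i). With h_i = 2, 2, 1 and divided differences Δ_i = 3, 3/2, -2, the continuity of S' gives the tridiagonal system
  2·m_0 + 8·m_1 + 2·m_2 = 6(Δ_1 - Δ_0) = -9
  2·m_1 + 6·m_2 + 1·m_3 = 6(Δ_2 - Δ_1) = -21
Natural end conditions: m_0 = m_3 = 0.
Forward elimination and back-substitution give m_0 = 0, m_1 = -3/11, m_2 = -75/22, m_3 = 0.
On [-1, 1], with S_0(x) = a_0 + b_0·(x + 1) + c_0·(x + 1)² + d_0·(x + 1)³: c_0 = m_0/2 = 0, d_0 = (m_1 - m_0)/(6h_0) = -1/44, b_0 = Δ_0 - h_0(2m_0 + m_1)/6 = 34/11.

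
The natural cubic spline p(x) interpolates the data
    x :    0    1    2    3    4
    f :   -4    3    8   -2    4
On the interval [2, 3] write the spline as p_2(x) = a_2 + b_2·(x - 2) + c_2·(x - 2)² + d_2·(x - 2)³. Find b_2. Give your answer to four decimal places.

-4.7500

With M_i denoting the second derivative at x_i, h_i = 1, 1, 1, 1, and Δ_i = (y_(i+1) − y_i)/h_i = 7, 5, -10, 6:
  1·M_0 + 4·M_1 + 1·M_2 = 6(Δ_1 - Δ_0) = -12
  1·M_1 + 4·M_2 + 1·M_3 = 6(Δ_2 - Δ_1) = -90
  1·M_2 + 4·M_3 + 1·M_4 = 6(Δ_3 - Δ_2) = 96
Natural end conditions: M_0 = M_4 = 0.
Solving: M_0 = 0, M_1 = 69/14, M_2 = -222/7, M_3 = 447/14, M_4 = 0.
On [2, 3], with p_2(x) = a_2 + b_2·(x - 2) + c_2·(x - 2)² + d_2·(x - 2)³: c_2 = M_2/2 = -111/7, d_2 = (M_3 - M_2)/(6h_2) = 297/28, b_2 = Δ_2 - h_2(2M_2 + M_3)/6 = -19/4.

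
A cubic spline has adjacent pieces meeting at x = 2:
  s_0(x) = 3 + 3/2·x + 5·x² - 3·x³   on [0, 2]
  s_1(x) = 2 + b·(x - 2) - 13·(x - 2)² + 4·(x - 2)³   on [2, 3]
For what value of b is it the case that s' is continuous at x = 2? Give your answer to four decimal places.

s_0'(x) = 3/2 + 10·x - 9·x², so s_0'(2) = -29/2. On the right, s_1'(2) = b, so b = -29/2.

-14.5000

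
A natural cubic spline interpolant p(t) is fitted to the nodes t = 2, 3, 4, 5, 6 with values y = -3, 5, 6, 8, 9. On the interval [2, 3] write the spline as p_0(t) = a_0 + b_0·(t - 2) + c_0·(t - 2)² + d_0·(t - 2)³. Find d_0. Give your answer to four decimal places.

-1.9643

With M_i denoting the second derivative at x_i, h_i = 1, 1, 1, 1, and Δ_i = (y_(i+1) − y_i)/h_i = 8, 1, 2, 1:
  1·M_0 + 4·M_1 + 1·M_2 = 6(Δ_1 - Δ_0) = -42
  1·M_1 + 4·M_2 + 1·M_3 = 6(Δ_2 - Δ_1) = 6
  1·M_2 + 4·M_3 + 1·M_4 = 6(Δ_3 - Δ_2) = -6
Natural end conditions: M_0 = M_4 = 0.
Hence M_0 = 0, M_1 = -165/14, M_2 = 36/7, M_3 = -39/14, M_4 = 0.
On [2, 3], with p_0(t) = a_0 + b_0·(t - 2) + c_0·(t - 2)² + d_0·(t - 2)³: c_0 = M_0/2 = 0, d_0 = (M_1 - M_0)/(6h_0) = -55/28, b_0 = Δ_0 - h_0(2M_0 + M_1)/6 = 279/28.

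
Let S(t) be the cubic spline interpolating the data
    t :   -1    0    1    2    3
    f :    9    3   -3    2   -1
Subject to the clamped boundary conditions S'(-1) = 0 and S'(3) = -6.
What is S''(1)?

With M_i denoting the second derivative at x_i, h_i = 1, 1, 1, 1, and Δ_i = (y_(i+1) − y_i)/h_i = -6, -6, 5, -3:
  1·M_0 + 4·M_1 + 1·M_2 = 6(Δ_1 - Δ_0) = 0
  1·M_1 + 4·M_2 + 1·M_3 = 6(Δ_2 - Δ_1) = 66
  1·M_2 + 4·M_3 + 1·M_4 = 6(Δ_3 - Δ_2) = -48
Clamped end conditions give two more equations: 2h_0·M_0 + h_0·M_1 = 6(Δ_0 - S'(-1)) = -36 and h_3·M_3 + 2h_3·M_4 = 6(S'(3) - Δ_3) = -18.
Solving the tridiagonal system: M_0 = -123/7, M_1 = -6/7, M_2 = 21, M_3 = -120/7, M_4 = -3/7.

21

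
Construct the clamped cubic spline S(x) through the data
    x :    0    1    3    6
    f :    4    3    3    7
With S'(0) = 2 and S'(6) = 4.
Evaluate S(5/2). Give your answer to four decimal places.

Write M_i for S''(x_i). With h_i = 1, 2, 3 and divided differences Δ_i = -1, 0, 4/3, the continuity of S' gives the tridiagonal system
  1·M_0 + 6·M_1 + 2·M_2 = 6(Δ_1 - Δ_0) = 6
  2·M_1 + 10·M_2 + 3·M_3 = 6(Δ_2 - Δ_1) = 8
Clamped end conditions give two more equations: 2h_0·M_0 + h_0·M_1 = 6(Δ_0 - S'(0)) = -18 and h_2·M_2 + 2h_2·M_3 = 6(S'(6) - Δ_2) = 16.
Hence M_0 = -598/57, M_1 = 170/57, M_2 = -40/57, M_3 = 172/57.
On [1, 3], S(x) = 3 - 100/57·(x - 1) + 85/57·(x - 1)² - 35/114·(x - 1)³.
With (x - 1) = 3/2: S(5/2) = 43/16.

2.6875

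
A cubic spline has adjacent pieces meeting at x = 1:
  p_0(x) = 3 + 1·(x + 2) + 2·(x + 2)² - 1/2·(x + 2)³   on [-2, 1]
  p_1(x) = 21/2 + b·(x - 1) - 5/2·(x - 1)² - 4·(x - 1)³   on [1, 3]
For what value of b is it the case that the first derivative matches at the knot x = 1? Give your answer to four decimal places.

-0.5000

p_0'(x) = 1 + 4·(x + 2) - 3/2·(x + 2)², so p_0'(1) = -1/2. On the right, p_1'(1) = b, so b = -1/2.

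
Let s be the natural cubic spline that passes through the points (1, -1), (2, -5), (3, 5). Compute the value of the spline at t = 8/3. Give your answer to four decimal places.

With M_i denoting the second derivative at x_i, h_i = 1, 1, and Δ_i = (y_(i+1) − y_i)/h_i = -4, 10:
  1·M_0 + 4·M_1 + 1·M_2 = 6(Δ_1 - Δ_0) = 84
Natural end conditions: M_0 = M_2 = 0.
Hence M_0 = 0, M_1 = 21, M_2 = 0.
On [2, 3], s(t) = -5 + 3·(t - 2) + 21/2·(t - 2)² - 7/2·(t - 2)³.
With (t - 2) = 2/3: s(8/3) = 17/27.

0.6296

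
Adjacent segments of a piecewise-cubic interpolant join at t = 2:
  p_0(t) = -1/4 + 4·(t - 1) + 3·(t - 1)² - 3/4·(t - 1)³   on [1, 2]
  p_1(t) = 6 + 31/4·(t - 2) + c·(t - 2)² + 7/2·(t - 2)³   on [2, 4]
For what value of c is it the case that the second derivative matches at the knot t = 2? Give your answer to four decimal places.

0.7500

p_0''(t) = 6 - 9/2·(t - 1), so p_0''(2) = 3/2. On the right, p_1''(2) = 2c, so c = 3/4.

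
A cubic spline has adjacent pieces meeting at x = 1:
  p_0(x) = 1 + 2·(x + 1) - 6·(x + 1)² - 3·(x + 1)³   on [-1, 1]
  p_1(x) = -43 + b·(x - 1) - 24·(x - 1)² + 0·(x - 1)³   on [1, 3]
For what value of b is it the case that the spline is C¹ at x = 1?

p_0'(x) = 2 - 12·(x + 1) - 9·(x + 1)², so p_0'(1) = -58. On the right, p_1'(1) = b, so b = -58.

-58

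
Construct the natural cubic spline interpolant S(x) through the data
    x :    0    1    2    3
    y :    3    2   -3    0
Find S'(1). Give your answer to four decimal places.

With m_i denoting the second derivative at x_i, h_i = 1, 1, 1, and Δ_i = (y_(i+1) − y_i)/h_i = -1, -5, 3:
  1·m_0 + 4·m_1 + 1·m_2 = 6(Δ_1 - Δ_0) = -24
  1·m_1 + 4·m_2 + 1·m_3 = 6(Δ_2 - Δ_1) = 48
Natural end conditions: m_0 = m_3 = 0.
Solving: m_0 = 0, m_1 = -48/5, m_2 = 72/5, m_3 = 0.
On [1, 2], S'(x) = b_1 + 2c_1·(x - 1) + 3d_1·(x - 1)² with b_1 = Δ_1 - h_1(2m_1 + m_2)/6 = -21/5, c_1 = m_1/2 = -24/5, d_1 = (m_2 - m_1)/(6h_1) = 4. So S'(1) = -21/5.

-4.2000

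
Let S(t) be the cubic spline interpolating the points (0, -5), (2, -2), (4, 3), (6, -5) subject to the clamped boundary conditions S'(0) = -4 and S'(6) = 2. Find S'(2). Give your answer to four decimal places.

4.7000

Let m_i = S''(x_i). Step sizes h_i = 2, 2, 2; slopes of the chords Δ_i = (y_(i+1) - y_i)/h_i = 3/2, 5/2, -4.
  2·m_0 + 8·m_1 + 2·m_2 = 6(Δ_1 - Δ_0) = 6
  2·m_1 + 8·m_2 + 2·m_3 = 6(Δ_2 - Δ_1) = -39
Clamped end conditions give two more equations: 2h_0·m_0 + h_0·m_1 = 6(Δ_0 - S'(0)) = 33 and h_2·m_2 + 2h_2·m_3 = 6(S'(6) - Δ_2) = 36.
Solving the tridiagonal system: m_0 = 39/5, m_1 = 9/10, m_2 = -42/5, m_3 = 66/5.
On [2, 4], S'(t) = b_1 + 2c_1·(t - 2) + 3d_1·(t - 2)² with b_1 = Δ_1 - h_1(2m_1 + m_2)/6 = 47/10, c_1 = m_1/2 = 9/20, d_1 = (m_2 - m_1)/(6h_1) = -31/40. So S'(2) = 47/10.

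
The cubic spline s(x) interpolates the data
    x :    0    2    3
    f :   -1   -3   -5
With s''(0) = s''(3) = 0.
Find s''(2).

Write M_i for s''(x_i). With h_i = 2, 1 and divided differences Δ_i = -1, -2, the continuity of s' gives the tridiagonal system
  2·M_0 + 6·M_1 + 1·M_2 = 6(Δ_1 - Δ_0) = -6
Natural end conditions: M_0 = M_2 = 0.
Hence M_0 = 0, M_1 = -1, M_2 = 0.

-1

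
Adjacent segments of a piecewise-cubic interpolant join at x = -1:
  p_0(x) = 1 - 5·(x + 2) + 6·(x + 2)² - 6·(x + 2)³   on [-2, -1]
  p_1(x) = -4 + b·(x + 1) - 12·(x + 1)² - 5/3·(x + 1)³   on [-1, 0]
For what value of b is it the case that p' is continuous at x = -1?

p_0'(x) = -5 + 12·(x + 2) - 18·(x + 2)², so p_0'(-1) = -11. On the right, p_1'(-1) = b, so b = -11.

-11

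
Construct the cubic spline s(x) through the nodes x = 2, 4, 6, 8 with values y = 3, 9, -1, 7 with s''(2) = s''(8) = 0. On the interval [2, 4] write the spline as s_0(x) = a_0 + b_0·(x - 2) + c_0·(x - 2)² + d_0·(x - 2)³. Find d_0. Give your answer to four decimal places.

Write M_i for s''(x_i). With h_i = 2, 2, 2 and divided differences Δ_i = 3, -5, 4, the continuity of s' gives the tridiagonal system
  2·M_0 + 8·M_1 + 2·M_2 = 6(Δ_1 - Δ_0) = -48
  2·M_1 + 8·M_2 + 2·M_3 = 6(Δ_2 - Δ_1) = 54
Natural end conditions: M_0 = M_3 = 0.
Forward elimination and back-substitution give M_0 = 0, M_1 = -41/5, M_2 = 44/5, M_3 = 0.
On [2, 4], with s_0(x) = a_0 + b_0·(x - 2) + c_0·(x - 2)² + d_0·(x - 2)³: c_0 = M_0/2 = 0, d_0 = (M_1 - M_0)/(6h_0) = -41/60, b_0 = Δ_0 - h_0(2M_0 + M_1)/6 = 86/15.

-0.6833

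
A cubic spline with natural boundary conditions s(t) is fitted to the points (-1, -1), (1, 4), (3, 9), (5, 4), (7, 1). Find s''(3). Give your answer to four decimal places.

-4.5000

Put σ_i = s'' at the i-th knot. Here h = (2, 2, 2, 2) and Δ = (5/2, 5/2, -5/2, -3/2), so the interior equations h_(i-1)·σ_(i-1) + 2(h_(i-1)+h_i)·σ_i + h_i·σ_(i+1) = 6(Δ_i − Δ_(i-1)) read
  2·σ_0 + 8·σ_1 + 2·σ_2 = 6(Δ_1 - Δ_0) = 0
  2·σ_1 + 8·σ_2 + 2·σ_3 = 6(Δ_2 - Δ_1) = -30
  2·σ_2 + 8·σ_3 + 2·σ_4 = 6(Δ_3 - Δ_2) = 6
Natural end conditions: σ_0 = σ_4 = 0.
Solving: σ_0 = 0, σ_1 = 9/8, σ_2 = -9/2, σ_3 = 15/8, σ_4 = 0.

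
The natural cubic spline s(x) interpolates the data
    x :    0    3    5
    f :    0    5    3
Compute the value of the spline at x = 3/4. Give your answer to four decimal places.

1.8125

With m_i denoting the second derivative at x_i, h_i = 3, 2, and Δ_i = (y_(i+1) − y_i)/h_i = 5/3, -1:
  3·m_0 + 10·m_1 + 2·m_2 = 6(Δ_1 - Δ_0) = -16
Natural end conditions: m_0 = m_2 = 0.
Solving the tridiagonal system: m_0 = 0, m_1 = -8/5, m_2 = 0.
On [0, 3], s(x) = 0 + 37/15·x + 0·x² - 4/45·x³.
With x = 3/4: s(3/4) = 29/16.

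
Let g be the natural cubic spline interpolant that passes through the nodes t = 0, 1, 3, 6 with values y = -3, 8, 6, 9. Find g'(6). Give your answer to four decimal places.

2.9286

Let M_i = g''(x_i). Step sizes h_i = 1, 2, 3; slopes of the chords Δ_i = (y_(i+1) - y_i)/h_i = 11, -1, 1.
  1·M_0 + 6·M_1 + 2·M_2 = 6(Δ_1 - Δ_0) = -72
  2·M_1 + 10·M_2 + 3·M_3 = 6(Δ_2 - Δ_1) = 12
Natural end conditions: M_0 = M_3 = 0.
Forward elimination and back-substitution give M_0 = 0, M_1 = -93/7, M_2 = 27/7, M_3 = 0.
On [3, 6], g'(t) = b_2 + 2c_2·(t - 3) + 3d_2·(t - 3)² with b_2 = Δ_2 - h_2(2M_2 + M_3)/6 = -20/7, c_2 = M_2/2 = 27/14, d_2 = (M_3 - M_2)/(6h_2) = -3/14. So g'(6) = 41/14.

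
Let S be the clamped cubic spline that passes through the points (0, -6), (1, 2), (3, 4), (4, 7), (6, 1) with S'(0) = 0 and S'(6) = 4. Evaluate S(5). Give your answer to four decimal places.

Write M_i for S''(x_i). With h_i = 1, 2, 1, 2 and divided differences Δ_i = 8, 1, 3, -3, the continuity of S' gives the tridiagonal system
  1·M_0 + 6·M_1 + 2·M_2 = 6(Δ_1 - Δ_0) = -42
  2·M_1 + 6·M_2 + 1·M_3 = 6(Δ_2 - Δ_1) = 12
  1·M_2 + 6·M_3 + 2·M_4 = 6(Δ_3 - Δ_2) = -36
Clamped end conditions give two more equations: 2h_0·M_0 + h_0·M_1 = 6(Δ_0 - S'(0)) = 48 and h_3·M_3 + 2h_3·M_4 = 6(S'(6) - Δ_3) = 42.
Forward elimination and back-substitution give M_0 = 2948/93, M_1 = -1432/93, M_2 = 869/93, M_3 = -1234/93, M_4 = 3187/186.
On [4, 6], S(x) = 7 + 25/186·(x - 4) - 617/93·(x - 4)² + 1885/744·(x - 4)³.
With (x - 4) = 1: S(5) = 2257/744.

3.0336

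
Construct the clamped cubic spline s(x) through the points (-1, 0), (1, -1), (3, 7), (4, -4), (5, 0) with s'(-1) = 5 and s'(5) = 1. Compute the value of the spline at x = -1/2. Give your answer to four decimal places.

Let m_i = s''(x_i). Step sizes h_i = 2, 2, 1, 1; slopes of the chords Δ_i = (y_(i+1) - y_i)/h_i = -1/2, 4, -11, 4.
  2·m_0 + 8·m_1 + 2·m_2 = 6(Δ_1 - Δ_0) = 27
  2·m_1 + 6·m_2 + 1·m_3 = 6(Δ_2 - Δ_1) = -90
  1·m_2 + 4·m_3 + 1·m_4 = 6(Δ_3 - Δ_2) = 90
Clamped end conditions give two more equations: 2h_0·m_0 + h_0·m_1 = 6(Δ_0 - s'(-1)) = -33 and h_3·m_3 + 2h_3·m_4 = 6(s'(5) - Δ_3) = -18.
Solving the tridiagonal system: m_0 = -1259/84, m_1 = 283/21, m_2 = -305/12, m_3 = 1493/42, m_4 = -2249/84.
On [-1, 1], s(x) = 0 + 5·(x + 1) - 1259/168·(x + 1)² + 797/336·(x + 1)³.
With (x + 1) = 1/2: s(-1/2) = 827/896.

0.9230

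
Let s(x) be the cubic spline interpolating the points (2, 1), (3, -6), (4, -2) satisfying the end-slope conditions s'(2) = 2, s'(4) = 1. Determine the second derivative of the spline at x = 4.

-26

Write M_i for s''(x_i). With h_i = 1, 1 and divided differences Δ_i = -7, 4, the continuity of s' gives the tridiagonal system
  1·M_0 + 4·M_1 + 1·M_2 = 6(Δ_1 - Δ_0) = 66
Clamped end conditions give two more equations: 2h_0·M_0 + h_0·M_1 = 6(Δ_0 - s'(2)) = -54 and h_1·M_1 + 2h_1·M_2 = 6(s'(4) - Δ_1) = -18.
Forward elimination and back-substitution give M_0 = -44, M_1 = 34, M_2 = -26.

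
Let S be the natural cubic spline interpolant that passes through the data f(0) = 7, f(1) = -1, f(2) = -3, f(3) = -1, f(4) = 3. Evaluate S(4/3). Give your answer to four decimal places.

Put m_i = S'' at the i-th knot. Here h = (1, 1, 1, 1) and Δ = (-8, -2, 2, 4), so the interior equations h_(i-1)·m_(i-1) + 2(h_(i-1)+h_i)·m_i + h_i·m_(i+1) = 6(Δ_i − Δ_(i-1)) read
  1·m_0 + 4·m_1 + 1·m_2 = 6(Δ_1 - Δ_0) = 36
  1·m_1 + 4·m_2 + 1·m_3 = 6(Δ_2 - Δ_1) = 24
  1·m_2 + 4·m_3 + 1·m_4 = 6(Δ_3 - Δ_2) = 12
Natural end conditions: m_0 = m_4 = 0.
Solving: m_0 = 0, m_1 = 57/7, m_2 = 24/7, m_3 = 15/7, m_4 = 0.
On [1, 2], S(x) = -1 - 37/7·(x - 1) + 57/14·(x - 1)² - 11/14·(x - 1)³.
With (x - 1) = 1/3: S(4/3) = -442/189.

-2.3386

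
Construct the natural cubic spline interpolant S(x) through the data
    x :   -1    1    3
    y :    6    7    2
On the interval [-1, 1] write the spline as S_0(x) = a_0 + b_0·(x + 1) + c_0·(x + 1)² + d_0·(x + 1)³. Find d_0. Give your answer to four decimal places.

Write σ_i for S''(x_i). With h_i = 2, 2 and divided differences Δ_i = 1/2, -5/2, the continuity of S' gives the tridiagonal system
  2·σ_0 + 8·σ_1 + 2·σ_2 = 6(Δ_1 - Δ_0) = -18
Natural end conditions: σ_0 = σ_2 = 0.
Forward elimination and back-substitution give σ_0 = 0, σ_1 = -9/4, σ_2 = 0.
On [-1, 1], with S_0(x) = a_0 + b_0·(x + 1) + c_0·(x + 1)² + d_0·(x + 1)³: c_0 = σ_0/2 = 0, d_0 = (σ_1 - σ_0)/(6h_0) = -3/16, b_0 = Δ_0 - h_0(2σ_0 + σ_1)/6 = 5/4.

-0.1875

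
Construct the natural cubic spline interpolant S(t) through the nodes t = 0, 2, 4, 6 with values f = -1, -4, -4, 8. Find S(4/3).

With σ_i denoting the second derivative at x_i, h_i = 2, 2, 2, and Δ_i = (y_(i+1) − y_i)/h_i = -3/2, 0, 6:
  2·σ_0 + 8·σ_1 + 2·σ_2 = 6(Δ_1 - Δ_0) = 9
  2·σ_1 + 8·σ_2 + 2·σ_3 = 6(Δ_2 - Δ_1) = 36
Natural end conditions: σ_0 = σ_3 = 0.
Solving: σ_0 = 0, σ_1 = 0, σ_2 = 9/2, σ_3 = 0.
On [0, 2], S(t) = -1 - 3/2·t + 0·t² + 0·t³.
With t = 4/3: S(4/3) = -3.

-3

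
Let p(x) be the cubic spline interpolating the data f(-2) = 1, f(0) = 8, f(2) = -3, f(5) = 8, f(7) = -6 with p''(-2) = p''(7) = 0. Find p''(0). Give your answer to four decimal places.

With m_i denoting the second derivative at x_i, h_i = 2, 2, 3, 2, and Δ_i = (y_(i+1) − y_i)/h_i = 7/2, -11/2, 11/3, -7:
  2·m_0 + 8·m_1 + 2·m_2 = 6(Δ_1 - Δ_0) = -54
  2·m_1 + 10·m_2 + 3·m_3 = 6(Δ_2 - Δ_1) = 55
  3·m_2 + 10·m_3 + 2·m_4 = 6(Δ_3 - Δ_2) = -64
Natural end conditions: m_0 = m_4 = 0.
Solving the tridiagonal system: m_0 = 0, m_1 = -3199/344, m_2 = 877/86, m_3 = -1627/172, m_4 = 0.

-9.2994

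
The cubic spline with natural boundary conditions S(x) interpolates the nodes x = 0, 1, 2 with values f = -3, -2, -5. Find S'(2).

Let σ_i = S''(x_i). Step sizes h_i = 1, 1; slopes of the chords Δ_i = (y_(i+1) - y_i)/h_i = 1, -3.
  1·σ_0 + 4·σ_1 + 1·σ_2 = 6(Δ_1 - Δ_0) = -24
Natural end conditions: σ_0 = σ_2 = 0.
Forward elimination and back-substitution give σ_0 = 0, σ_1 = -6, σ_2 = 0.
On [1, 2], S'(x) = b_1 + 2c_1·(x - 1) + 3d_1·(x - 1)² with b_1 = Δ_1 - h_1(2σ_1 + σ_2)/6 = -1, c_1 = σ_1/2 = -3, d_1 = (σ_2 - σ_1)/(6h_1) = 1. So S'(2) = -4.

-4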